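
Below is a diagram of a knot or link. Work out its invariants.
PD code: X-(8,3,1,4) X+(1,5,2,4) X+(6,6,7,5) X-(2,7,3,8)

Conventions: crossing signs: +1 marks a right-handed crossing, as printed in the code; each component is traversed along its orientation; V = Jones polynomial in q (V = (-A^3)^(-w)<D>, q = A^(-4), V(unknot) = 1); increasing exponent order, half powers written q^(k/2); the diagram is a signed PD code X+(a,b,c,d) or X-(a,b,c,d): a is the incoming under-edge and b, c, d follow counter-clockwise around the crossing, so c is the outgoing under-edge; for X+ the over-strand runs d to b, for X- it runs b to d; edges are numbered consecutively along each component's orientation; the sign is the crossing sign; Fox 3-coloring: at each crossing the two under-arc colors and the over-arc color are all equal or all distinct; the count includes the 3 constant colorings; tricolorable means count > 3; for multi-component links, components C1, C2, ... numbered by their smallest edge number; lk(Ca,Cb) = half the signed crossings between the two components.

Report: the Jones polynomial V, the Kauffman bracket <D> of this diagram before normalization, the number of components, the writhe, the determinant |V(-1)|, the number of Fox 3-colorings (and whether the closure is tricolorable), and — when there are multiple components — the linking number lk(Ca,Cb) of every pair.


V = 1
<D> = 1 (w = 0)
1 component over 4 crossings, w = 0
3 Fox colorings among 3^4, |V(-1)| = 1: not tricolorable
why: |V(-1)| = 1: so not tricolorable, since 3 does not divide 1


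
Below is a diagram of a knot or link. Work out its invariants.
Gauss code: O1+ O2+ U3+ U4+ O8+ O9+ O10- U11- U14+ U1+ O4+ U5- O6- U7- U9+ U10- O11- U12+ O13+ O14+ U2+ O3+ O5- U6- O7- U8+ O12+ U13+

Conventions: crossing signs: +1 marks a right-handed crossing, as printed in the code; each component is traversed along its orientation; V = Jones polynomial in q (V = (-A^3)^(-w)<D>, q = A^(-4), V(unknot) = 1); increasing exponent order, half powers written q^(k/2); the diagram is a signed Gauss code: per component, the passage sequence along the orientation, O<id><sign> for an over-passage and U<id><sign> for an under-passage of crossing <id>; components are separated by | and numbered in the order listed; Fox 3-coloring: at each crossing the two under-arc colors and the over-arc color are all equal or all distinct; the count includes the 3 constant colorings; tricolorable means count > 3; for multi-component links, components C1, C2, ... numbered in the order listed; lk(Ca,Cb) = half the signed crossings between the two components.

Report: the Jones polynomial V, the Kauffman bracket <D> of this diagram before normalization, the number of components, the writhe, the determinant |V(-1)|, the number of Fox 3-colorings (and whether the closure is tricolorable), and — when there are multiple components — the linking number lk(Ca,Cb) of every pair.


V = -1 + 3q - 3q^2 + 5q^3 - 5q^4 + 4q^5 - 3q^6 + 2q^7 - q^8
<D> = -A^-20 + 2A^-16 - 3A^-12 + 4A^-8 - 5A^-4 + 5 - 3A^4 + 3A^8 - A^12 (w = +4)
1 component over 14 crossings, w = +4
9 Fox colorings among 3^14, |V(-1)| = 27: tricolorable
why: the span of V is 8, forcing >= 8 crossings in any diagram


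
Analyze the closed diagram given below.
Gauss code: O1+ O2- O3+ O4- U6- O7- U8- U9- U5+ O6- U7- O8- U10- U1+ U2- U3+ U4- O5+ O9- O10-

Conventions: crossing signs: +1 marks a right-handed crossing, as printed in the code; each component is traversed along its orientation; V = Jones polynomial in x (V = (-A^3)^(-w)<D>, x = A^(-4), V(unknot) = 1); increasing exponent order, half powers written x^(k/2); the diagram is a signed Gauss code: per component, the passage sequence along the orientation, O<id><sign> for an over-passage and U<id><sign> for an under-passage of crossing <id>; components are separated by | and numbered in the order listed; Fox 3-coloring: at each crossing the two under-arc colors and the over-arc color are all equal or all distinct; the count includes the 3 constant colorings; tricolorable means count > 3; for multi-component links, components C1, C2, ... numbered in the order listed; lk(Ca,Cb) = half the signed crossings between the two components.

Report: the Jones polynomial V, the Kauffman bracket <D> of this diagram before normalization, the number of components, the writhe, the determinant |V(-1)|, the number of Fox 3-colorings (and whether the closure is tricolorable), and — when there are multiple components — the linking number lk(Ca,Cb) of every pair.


Jones polynomial: V(x) = -x^-4 + x^-3 + x^-1
<D> = A^-8 + 1 - A^4; writhe -4
components 1, writhe -4 (10 crossings)
3-colorings: 9 of 3^10, det 3 — tricolorable
note: det 3 = |V(-1)|; divisible by 3, so tricolorable


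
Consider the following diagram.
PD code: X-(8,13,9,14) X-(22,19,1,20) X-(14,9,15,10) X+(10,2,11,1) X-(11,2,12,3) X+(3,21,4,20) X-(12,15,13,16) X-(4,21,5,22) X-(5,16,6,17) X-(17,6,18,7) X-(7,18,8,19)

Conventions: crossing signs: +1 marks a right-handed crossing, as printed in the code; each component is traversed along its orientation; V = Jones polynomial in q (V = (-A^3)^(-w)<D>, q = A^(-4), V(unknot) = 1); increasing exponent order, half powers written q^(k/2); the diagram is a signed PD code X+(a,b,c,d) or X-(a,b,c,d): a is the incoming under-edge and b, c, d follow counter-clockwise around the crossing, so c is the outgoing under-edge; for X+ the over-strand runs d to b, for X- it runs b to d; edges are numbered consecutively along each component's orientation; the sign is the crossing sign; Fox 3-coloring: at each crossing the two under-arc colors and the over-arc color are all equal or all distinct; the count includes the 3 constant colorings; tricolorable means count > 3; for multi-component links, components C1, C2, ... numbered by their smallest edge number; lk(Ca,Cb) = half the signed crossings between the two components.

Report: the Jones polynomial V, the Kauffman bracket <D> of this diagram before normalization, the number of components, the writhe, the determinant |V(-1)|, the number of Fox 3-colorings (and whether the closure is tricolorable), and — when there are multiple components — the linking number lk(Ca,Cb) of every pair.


Jones polynomial: V(q) = q^-8 - 2q^-7 + q^-6 - 2q^-5 + 2q^-4 + q^-2
<D> = -A^-13 - 2A^-5 + 2A^-1 - A^3 + 2A^7 - A^11; writhe -7
components 1, writhe -7 (11 crossings)
3-colorings: 27 of 3^11, det 9 — tricolorable
note: det 9 = |V(-1)|; divisible by 3, so tricolorable


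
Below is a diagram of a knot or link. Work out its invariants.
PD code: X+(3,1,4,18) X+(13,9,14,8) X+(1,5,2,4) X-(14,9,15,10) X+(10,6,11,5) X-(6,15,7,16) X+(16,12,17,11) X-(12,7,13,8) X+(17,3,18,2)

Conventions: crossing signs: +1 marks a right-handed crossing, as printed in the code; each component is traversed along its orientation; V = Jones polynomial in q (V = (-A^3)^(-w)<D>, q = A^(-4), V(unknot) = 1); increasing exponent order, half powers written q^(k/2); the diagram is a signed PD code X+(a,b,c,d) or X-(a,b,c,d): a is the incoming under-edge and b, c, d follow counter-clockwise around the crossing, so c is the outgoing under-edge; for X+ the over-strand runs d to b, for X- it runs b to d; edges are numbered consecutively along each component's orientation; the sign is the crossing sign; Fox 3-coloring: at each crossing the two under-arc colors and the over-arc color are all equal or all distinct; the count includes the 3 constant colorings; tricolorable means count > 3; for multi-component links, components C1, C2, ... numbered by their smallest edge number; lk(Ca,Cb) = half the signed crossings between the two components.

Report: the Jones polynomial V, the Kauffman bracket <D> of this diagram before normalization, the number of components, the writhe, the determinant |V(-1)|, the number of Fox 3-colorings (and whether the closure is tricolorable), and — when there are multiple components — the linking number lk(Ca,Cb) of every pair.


V(q) = q^-1 - 1 + 2q - 3q^2 + 3q^3 - 2q^4 + 2q^5 - q^6
bracket: A^-15 - 2A^-11 + 2A^-7 - 3A^-3 + 3A - 2A^5 + A^9 - A^13, w = +3
1 component, writhe +3, over 9 crossings
det 15, colorings 9 of 3^9 — tricolorable
observation: det 15 = |V(-1)|; divisible by 3, so tricolorable


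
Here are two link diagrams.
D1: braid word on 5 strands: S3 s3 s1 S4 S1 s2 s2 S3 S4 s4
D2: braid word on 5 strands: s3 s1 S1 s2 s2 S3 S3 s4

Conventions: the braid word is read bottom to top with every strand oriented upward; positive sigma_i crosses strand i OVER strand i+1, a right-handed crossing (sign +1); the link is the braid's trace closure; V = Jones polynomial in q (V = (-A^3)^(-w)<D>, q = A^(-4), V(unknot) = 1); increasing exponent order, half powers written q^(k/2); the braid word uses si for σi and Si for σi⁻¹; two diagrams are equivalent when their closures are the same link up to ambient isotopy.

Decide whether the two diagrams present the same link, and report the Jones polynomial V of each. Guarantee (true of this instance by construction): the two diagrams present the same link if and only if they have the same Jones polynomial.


equivalent: yes
V(D1) = 1 + q + q^2 + q^3  (w 0, c 10, <D> = A^-12 + A^-8 + A^-4 + 1)
D2 (bracket A^-6 + A^-2 + A^2 + A^6; 8 crossings at w = +2): V = 1 + q + q^2 + q^3
why: all 2 diagrams share one V(q), hence one class


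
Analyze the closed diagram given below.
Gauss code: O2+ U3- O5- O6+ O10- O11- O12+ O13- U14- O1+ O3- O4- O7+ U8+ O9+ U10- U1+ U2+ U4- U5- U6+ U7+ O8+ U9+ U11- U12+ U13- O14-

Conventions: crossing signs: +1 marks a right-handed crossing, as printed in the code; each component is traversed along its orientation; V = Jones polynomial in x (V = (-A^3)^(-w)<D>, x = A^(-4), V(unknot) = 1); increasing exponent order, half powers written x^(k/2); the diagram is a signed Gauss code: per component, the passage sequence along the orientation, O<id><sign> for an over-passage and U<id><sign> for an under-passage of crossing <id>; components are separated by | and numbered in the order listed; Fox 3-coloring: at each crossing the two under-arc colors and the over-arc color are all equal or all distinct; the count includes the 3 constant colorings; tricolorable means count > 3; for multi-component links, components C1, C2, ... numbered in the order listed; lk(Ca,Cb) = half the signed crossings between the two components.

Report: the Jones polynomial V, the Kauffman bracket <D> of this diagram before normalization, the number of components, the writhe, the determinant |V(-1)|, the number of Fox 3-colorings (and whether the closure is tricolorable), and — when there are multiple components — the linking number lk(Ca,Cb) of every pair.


V(x) = -x^-3 + x^-2 - x^-1 + 3 - x + x^2 - x^3
bracket: -A^-12 + A^-8 - A^-4 + 3 - A^4 + A^8 - A^12, w = 0
1 component, writhe 0, over 14 crossings
det 9, colorings 27 of 3^14 — tricolorable
observation: V is palindromic (span 6, det 9): x -> 1/x fixes it; necessary, not sufficient, for amphichirality


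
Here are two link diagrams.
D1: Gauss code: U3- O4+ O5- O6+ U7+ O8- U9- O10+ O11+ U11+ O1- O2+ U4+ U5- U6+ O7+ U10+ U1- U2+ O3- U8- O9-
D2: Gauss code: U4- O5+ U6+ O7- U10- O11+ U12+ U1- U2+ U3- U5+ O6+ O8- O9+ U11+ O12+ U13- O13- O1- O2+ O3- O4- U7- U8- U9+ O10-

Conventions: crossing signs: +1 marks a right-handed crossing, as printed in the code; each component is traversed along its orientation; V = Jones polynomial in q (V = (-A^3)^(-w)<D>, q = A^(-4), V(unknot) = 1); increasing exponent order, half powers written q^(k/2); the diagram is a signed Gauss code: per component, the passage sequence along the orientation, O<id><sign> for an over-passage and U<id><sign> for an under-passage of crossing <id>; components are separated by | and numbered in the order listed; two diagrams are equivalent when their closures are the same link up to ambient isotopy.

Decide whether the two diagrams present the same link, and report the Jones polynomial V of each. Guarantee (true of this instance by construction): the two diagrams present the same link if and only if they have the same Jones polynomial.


equivalent: yes
V(D1) = -q^-3 + 2q^-2 - 2q^-1 + 3 - 2q + 2q^2 - q^3  (w +1, c 11, <D> = A^-9 - 2A^-5 + 2A^-1 - 3A^3 + 2A^7 - 2A^11 + A^15)
V(D2) = -q^-3 + 2q^-2 - 2q^-1 + 3 - 2q + 2q^2 - q^3  [13 crossings, <D> = A^-15 - 2A^-11 + 2A^-7 - 3A^-3 + 2A - 2A^5 + A^9, w = -1]
key observation: one V(q) for all 2 diagrams — one class (guaranteed)


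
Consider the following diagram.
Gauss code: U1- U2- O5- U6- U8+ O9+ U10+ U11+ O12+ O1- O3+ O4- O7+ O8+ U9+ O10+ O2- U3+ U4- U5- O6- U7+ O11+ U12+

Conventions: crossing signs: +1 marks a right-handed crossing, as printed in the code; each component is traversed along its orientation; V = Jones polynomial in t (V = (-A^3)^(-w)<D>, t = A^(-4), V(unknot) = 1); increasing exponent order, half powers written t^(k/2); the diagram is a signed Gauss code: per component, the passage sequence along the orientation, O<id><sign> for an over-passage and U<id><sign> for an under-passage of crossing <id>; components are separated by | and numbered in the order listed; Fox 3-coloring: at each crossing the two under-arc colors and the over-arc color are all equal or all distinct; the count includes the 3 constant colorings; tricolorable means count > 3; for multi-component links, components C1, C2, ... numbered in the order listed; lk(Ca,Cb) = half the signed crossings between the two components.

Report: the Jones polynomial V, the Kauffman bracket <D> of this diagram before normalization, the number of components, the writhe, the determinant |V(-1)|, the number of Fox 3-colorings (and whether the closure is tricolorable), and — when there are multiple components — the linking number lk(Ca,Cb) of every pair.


V = -t^-1 + 2 - t + 2t^2 - t^3 + t^4 - t^5
<D> = -A^-14 + A^-10 - A^-6 + 2A^-2 - A^2 + 2A^6 - A^10 (w = +2)
1 component over 12 crossings, w = +2
9 Fox colorings among 3^12, |V(-1)| = 9: tricolorable
why: |V(-1)| = 9: so tricolorable, since 3 divides 9


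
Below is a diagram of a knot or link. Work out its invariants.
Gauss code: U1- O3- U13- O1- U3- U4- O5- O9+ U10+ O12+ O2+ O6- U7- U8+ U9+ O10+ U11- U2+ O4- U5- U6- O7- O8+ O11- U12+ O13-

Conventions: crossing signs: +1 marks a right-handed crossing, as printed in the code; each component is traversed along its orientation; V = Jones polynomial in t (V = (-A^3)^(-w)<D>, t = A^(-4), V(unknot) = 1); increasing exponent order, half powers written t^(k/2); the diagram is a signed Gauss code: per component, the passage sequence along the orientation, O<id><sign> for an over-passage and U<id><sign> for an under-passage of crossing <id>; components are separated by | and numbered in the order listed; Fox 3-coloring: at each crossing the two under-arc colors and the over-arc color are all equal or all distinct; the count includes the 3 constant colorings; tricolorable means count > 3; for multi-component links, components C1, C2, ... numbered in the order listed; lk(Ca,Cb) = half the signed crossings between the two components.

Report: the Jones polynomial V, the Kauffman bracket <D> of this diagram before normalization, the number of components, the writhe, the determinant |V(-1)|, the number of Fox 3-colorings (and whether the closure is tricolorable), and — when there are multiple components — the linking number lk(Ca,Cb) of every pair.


V(t) = t^-7 - 2t^-6 + 2t^-5 - 5t^-4 + 5t^-3 - 3t^-2 + 5t^-1 - 2 + t - t^2
bracket: A^-17 - A^-13 + 2A^-9 - 5A^-5 + 3A^-1 - 5A^3 + 5A^7 - 2A^11 + 2A^15 - A^19, w = -3
1 component, writhe -3, over 13 crossings
det 27, colorings 81 of 3^13 — tricolorable
observation: w = -3 (over 13 crossings) is diagram-only; (-A^3)^(3) removes it from V


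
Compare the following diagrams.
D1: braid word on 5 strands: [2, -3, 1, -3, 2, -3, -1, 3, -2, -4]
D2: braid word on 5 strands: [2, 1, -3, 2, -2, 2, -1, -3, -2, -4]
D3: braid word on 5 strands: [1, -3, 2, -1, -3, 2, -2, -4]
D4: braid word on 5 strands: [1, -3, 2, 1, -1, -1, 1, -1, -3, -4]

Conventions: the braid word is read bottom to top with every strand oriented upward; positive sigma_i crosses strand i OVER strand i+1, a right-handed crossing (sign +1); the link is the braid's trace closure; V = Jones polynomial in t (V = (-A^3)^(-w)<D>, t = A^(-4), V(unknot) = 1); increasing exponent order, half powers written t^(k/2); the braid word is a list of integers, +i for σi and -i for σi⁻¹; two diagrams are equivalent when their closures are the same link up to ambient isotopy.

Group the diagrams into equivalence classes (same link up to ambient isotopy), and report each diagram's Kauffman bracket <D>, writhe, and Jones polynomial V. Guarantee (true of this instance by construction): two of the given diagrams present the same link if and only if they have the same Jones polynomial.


equivalence classes: {D1, D2, D3, D4}
D1 (bracket A^-6 + A^-2 + A^2 + A^6; 10 crossings at w = -2): V = t^-3 + t^-2 + t^-1 + 1
V(D2) = t^-3 + t^-2 + t^-1 + 1  (w -2, c 10, <D> = A^-6 + A^-2 + A^2 + A^6)
V(D3) = t^-3 + t^-2 + t^-1 + 1  (w -2, c 8, <D> = A^-6 + A^-2 + A^2 + A^6)
D4 (bracket A^-6 + A^-2 + A^2 + A^6; 10 crossings at w = -2): V = t^-3 + t^-2 + t^-1 + 1
observation: one V(t) for all 4 diagrams — one class (guaranteed)


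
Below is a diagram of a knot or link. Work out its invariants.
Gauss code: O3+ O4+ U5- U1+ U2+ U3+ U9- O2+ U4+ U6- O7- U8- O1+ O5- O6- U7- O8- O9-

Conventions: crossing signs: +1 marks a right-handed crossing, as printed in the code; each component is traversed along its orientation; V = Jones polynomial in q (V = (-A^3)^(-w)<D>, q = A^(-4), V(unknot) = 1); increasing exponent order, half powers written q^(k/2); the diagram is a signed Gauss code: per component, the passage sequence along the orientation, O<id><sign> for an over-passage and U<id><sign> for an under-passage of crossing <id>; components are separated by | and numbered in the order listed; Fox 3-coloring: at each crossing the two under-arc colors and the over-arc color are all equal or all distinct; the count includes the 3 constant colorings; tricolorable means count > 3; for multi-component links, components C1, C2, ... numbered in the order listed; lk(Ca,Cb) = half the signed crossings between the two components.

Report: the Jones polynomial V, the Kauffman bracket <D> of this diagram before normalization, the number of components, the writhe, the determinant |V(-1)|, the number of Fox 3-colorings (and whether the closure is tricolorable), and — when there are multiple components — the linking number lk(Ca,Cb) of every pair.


Jones polynomial: V(q) = -q^-4 + q^-3 + q^-1
<D> = -A - A^9 + A^13; writhe -1
components 1, writhe -1 (9 crossings)
3-colorings: 9 of 3^9, det 3 — tricolorable
note: the span of V is 3, forcing >= 3 crossings in any diagram


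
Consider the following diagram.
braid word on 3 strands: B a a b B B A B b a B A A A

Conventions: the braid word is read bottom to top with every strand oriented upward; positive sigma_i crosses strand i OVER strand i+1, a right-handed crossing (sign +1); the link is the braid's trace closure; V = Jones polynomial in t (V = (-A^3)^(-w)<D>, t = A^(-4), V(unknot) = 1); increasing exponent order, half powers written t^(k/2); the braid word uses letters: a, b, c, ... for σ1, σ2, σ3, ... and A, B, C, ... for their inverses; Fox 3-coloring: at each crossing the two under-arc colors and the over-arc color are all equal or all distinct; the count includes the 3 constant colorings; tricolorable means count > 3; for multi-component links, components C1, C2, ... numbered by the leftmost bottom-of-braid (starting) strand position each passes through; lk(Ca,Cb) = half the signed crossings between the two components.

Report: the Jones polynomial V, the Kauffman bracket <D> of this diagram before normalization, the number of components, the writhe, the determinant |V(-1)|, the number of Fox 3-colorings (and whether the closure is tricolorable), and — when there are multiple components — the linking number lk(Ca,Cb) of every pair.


V(t) = t^-7 - 2t^-6 + 2t^-5 - 3t^-4 + 3t^-3 - 2t^-2 + 2t^-1
bracket: 2A^-8 - 2A^-4 + 3 - 3A^4 + 2A^8 - 2A^12 + A^16, w = -4
1 component, writhe -4, over 14 crossings
det 15, colorings 9 of 3^14 — tricolorable
observation: det 15 = |V(-1)|; divisible by 3, so tricolorable


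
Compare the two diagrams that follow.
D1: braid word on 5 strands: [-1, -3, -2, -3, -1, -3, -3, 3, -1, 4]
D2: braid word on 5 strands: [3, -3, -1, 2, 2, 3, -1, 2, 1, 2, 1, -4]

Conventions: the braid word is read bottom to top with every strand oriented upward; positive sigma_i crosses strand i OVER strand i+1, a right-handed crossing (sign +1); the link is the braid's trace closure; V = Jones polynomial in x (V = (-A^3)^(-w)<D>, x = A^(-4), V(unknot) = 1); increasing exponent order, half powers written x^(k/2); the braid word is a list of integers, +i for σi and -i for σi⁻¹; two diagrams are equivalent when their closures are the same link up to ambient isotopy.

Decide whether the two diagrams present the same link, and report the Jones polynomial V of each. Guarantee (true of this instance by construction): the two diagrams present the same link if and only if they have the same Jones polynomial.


equivalent: no
D1 (bracket A^-10 + 2A^-2 - 2A^2 + A^6 - 2A^10 + A^14; 10 crossings at w = -6): V = x^-8 - 2x^-7 + x^-6 - 2x^-5 + 2x^-4 + x^-2
V(D2) = x + x^3 - x^4  [12 crossings, <D> = -A^-4 + 1 + A^8, w = +4]
observation: 2 classes among 2 diagrams; unequal V(x) rules out equality


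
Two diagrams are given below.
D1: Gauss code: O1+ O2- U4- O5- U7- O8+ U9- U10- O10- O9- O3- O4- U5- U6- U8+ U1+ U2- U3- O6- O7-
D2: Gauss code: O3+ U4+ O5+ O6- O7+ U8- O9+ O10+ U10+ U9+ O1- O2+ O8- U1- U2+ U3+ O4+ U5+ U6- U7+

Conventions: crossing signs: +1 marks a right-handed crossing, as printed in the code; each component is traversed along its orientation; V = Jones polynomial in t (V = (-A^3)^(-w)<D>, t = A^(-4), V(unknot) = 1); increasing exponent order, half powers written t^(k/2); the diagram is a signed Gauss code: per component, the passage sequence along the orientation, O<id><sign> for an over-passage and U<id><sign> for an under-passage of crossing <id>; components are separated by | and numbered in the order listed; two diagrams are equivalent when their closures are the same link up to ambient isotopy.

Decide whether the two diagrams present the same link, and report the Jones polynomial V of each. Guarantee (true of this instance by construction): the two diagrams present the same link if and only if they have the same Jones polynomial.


equivalent: no
V(D1) = -t^-4 + t^-3 + t^-1  (w -6, c 10, <D> = A^-14 + A^-6 - A^-2)
V(D2) = t + t^3 - t^4  [10 crossings, <D> = -A^-4 + 1 + A^8, w = +4]
key observation: 2 classes among 2 diagrams; unequal V(t) rules out equality


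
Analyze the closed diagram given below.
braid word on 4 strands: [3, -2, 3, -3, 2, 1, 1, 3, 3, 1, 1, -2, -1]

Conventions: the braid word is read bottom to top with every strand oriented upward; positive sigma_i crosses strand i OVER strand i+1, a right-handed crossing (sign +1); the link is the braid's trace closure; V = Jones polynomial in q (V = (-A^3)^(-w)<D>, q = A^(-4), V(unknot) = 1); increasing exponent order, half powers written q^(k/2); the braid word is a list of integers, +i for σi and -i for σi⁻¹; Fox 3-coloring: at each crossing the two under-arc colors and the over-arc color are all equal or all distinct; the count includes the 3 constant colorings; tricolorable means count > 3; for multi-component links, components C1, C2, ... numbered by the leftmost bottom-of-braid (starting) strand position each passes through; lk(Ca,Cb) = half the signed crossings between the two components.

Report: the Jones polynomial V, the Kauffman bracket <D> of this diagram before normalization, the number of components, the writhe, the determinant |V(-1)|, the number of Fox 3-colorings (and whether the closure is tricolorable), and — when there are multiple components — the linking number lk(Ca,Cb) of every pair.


V = q^2 + 2q^4 - 2q^5 + q^6 - 2q^7 + q^8
<D> = -A^-17 + 2A^-13 - A^-9 + 2A^-5 - 2A^-1 - A^7 (w = +5)
1 component over 13 crossings, w = +5
27 Fox colorings among 3^13, |V(-1)| = 9: tricolorable
why: inverse pairs cancel, leaving σ3 σ1 σ1 σ3 σ3 σ1 σ1 σ2⁻¹ σ1⁻¹


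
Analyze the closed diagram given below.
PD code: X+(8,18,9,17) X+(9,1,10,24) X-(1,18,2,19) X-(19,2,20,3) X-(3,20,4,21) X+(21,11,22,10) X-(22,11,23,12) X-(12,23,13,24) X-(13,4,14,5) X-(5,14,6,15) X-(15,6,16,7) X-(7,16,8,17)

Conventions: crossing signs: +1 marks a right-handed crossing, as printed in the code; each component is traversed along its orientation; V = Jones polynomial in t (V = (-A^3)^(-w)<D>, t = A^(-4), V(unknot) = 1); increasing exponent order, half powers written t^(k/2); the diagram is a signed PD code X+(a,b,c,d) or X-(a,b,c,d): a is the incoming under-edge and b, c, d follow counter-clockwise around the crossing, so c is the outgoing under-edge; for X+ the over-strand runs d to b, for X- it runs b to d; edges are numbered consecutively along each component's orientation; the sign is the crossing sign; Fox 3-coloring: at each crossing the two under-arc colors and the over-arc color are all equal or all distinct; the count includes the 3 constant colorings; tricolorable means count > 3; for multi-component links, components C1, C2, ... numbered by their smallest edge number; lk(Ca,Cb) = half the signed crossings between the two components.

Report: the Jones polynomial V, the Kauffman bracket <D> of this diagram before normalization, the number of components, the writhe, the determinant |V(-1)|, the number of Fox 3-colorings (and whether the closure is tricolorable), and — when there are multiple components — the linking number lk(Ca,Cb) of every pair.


V = t^-8 - 2t^-7 + t^-6 - 2t^-5 + 2t^-4 + t^-2
<D> = A^-10 + 2A^-2 - 2A^2 + A^6 - 2A^10 + A^14 (w = -6)
1 component over 12 crossings, w = -6
27 Fox colorings among 3^12, |V(-1)| = 9: tricolorable
why: w = -6 (over 12 crossings) is diagram-only; (-A^3)^(6) removes it from V


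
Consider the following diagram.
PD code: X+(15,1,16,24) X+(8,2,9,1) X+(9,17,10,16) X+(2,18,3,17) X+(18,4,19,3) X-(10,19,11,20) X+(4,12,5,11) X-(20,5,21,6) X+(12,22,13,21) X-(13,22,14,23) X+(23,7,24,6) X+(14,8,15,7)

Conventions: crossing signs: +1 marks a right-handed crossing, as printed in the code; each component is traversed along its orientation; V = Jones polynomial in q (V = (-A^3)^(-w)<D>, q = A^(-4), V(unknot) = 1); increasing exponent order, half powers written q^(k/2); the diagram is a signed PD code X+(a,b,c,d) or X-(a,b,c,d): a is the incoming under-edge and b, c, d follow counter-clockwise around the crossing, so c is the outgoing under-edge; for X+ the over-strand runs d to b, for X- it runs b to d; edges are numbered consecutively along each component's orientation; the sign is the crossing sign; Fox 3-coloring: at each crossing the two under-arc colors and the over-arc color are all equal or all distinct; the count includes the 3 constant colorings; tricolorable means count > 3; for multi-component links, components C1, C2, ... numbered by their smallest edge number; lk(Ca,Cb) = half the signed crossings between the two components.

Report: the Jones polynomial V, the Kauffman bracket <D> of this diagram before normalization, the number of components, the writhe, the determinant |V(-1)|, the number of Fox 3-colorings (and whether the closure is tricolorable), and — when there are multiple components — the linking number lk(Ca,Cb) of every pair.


V(q) = q^2 + 2q^4 - 2q^5 + q^6 - 2q^7 + q^8
bracket: A^-14 - 2A^-10 + A^-6 - 2A^-2 + 2A^2 + A^10, w = +6
1 component, writhe +6, over 12 crossings
det 9, colorings 27 of 3^12 — tricolorable
observation: |V(-1)| = 9: so tricolorable, since 3 divides 9


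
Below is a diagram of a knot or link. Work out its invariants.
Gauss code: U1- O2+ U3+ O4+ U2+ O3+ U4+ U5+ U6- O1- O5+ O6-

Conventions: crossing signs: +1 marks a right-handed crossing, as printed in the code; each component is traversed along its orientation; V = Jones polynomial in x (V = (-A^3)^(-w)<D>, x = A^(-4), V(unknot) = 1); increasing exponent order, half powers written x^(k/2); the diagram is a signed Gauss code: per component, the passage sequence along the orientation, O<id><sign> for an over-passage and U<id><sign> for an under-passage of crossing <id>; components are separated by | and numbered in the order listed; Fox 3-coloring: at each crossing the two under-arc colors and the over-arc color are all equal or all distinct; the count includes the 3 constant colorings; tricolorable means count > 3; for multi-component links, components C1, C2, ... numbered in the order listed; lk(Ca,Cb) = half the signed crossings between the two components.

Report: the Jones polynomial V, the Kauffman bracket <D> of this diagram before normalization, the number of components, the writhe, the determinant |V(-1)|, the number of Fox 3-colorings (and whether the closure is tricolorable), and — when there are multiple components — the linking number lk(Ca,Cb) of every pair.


Jones polynomial: V(x) = x + x^3 - x^4
<D> = -A^-10 + A^-6 + A^2; writhe +2
components 1, writhe +2 (6 crossings)
3-colorings: 9 of 3^6, det 3 — tricolorable
note: V spans 3 powers of x: at least 3 crossings in any diagram


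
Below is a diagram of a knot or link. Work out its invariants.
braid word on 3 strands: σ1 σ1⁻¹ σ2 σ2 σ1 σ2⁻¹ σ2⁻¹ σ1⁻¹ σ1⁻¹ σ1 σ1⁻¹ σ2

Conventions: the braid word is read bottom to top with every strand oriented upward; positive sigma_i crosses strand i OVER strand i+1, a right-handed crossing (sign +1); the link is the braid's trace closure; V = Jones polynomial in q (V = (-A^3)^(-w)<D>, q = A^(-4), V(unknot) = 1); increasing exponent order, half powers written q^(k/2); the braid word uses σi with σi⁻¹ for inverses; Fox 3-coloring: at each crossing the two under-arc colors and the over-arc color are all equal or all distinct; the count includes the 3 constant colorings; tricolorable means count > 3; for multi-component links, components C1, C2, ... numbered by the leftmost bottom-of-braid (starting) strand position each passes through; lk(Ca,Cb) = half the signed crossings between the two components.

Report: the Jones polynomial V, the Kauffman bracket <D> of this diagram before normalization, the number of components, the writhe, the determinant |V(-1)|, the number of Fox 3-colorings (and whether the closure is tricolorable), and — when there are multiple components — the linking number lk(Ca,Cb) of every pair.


Jones polynomial: V(q) = -q^-3 + 2q^-2 - 2q^-1 + 3 - 2q + 2q^2 - q^3
<D> = -A^-12 + 2A^-8 - 2A^-4 + 3 - 2A^4 + 2A^8 - A^12; writhe 0
components 1, writhe 0 (12 crossings)
3-colorings: 3 of 3^12, det 13 — not tricolorable
note: palindromic: swapping q for 1/q fixes V


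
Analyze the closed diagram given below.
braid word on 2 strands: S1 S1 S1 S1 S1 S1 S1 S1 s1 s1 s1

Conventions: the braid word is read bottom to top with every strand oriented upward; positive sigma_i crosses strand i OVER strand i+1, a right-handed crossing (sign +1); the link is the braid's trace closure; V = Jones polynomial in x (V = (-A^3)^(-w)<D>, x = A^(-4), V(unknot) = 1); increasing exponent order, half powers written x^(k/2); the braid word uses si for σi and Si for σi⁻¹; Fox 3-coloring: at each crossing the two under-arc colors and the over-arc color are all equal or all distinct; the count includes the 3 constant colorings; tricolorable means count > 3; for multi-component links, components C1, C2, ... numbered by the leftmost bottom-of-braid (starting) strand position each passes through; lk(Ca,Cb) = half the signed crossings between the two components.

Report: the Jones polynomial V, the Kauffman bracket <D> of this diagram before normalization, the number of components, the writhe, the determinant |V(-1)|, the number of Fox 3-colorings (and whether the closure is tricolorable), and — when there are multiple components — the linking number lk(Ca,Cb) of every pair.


V = -x^-7 + x^-6 - x^-5 + x^-4 + x^-2
<D> = -A^-7 - A + A^5 - A^9 + A^13 (w = -5)
1 component over 11 crossings, w = -5
3 Fox colorings among 3^11, |V(-1)| = 5: not tricolorable
why: the word shrinks to σ1⁻¹ σ1⁻¹ σ1⁻¹ σ1⁻¹ σ1⁻¹ after cancelling


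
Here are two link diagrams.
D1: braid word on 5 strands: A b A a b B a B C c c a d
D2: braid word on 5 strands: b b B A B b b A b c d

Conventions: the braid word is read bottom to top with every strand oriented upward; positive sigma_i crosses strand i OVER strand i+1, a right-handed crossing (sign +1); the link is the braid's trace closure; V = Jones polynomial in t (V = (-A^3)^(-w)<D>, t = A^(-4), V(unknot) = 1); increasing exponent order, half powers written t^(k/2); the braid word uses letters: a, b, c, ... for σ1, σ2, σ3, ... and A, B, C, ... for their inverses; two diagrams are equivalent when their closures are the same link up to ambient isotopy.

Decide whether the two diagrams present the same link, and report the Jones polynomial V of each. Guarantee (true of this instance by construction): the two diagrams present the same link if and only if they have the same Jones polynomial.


same link: no
V(D1) = -t^(-1/2) - t^(1/2)  [13 crossings, <D> = A^7 + A^11, w = +3]
V(D2) = -t^(-3/2) + t^(-1/2) - 2t^(1/2) + t^(3/2) - 2t^(5/2) + t^(7/2)  [11 crossings, <D> = -A^-5 + 2A^-1 - A^3 + 2A^7 - A^11 + A^15, w = +3]
insight: 2 values of V(t) split the 2 diagrams


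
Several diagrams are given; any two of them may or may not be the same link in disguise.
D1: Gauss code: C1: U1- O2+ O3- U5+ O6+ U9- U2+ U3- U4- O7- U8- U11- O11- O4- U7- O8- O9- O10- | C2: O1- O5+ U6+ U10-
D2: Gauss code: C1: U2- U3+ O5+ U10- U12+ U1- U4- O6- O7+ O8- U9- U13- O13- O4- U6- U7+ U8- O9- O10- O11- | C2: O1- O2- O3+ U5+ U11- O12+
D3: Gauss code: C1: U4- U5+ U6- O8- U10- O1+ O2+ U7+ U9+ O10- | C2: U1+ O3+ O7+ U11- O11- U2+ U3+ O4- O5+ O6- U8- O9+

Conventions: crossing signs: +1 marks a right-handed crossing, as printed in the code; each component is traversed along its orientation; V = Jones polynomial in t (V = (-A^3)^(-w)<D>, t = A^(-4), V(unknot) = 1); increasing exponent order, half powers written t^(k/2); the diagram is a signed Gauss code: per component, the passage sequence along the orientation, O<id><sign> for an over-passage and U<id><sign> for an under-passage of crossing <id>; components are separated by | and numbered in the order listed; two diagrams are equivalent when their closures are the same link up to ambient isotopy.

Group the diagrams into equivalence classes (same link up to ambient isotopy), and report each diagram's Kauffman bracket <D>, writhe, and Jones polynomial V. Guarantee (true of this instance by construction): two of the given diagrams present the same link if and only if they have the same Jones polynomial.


equivalence classes: {D1, D2} | {D3}
D1 (bracket A^-13 + A^-9 + A^-5 - A^3; 11 crossings at w = -5): V = t^(-9/2) - t^(-5/2) - t^(-3/2) - t^(-1/2)
D2 (bracket A^-13 + A^-9 + A^-5 - A^3; 13 crossings at w = -5): V = t^(-9/2) - t^(-5/2) - t^(-3/2) - t^(-1/2)
D3 (bracket A^-15 - 2A^-11 + 3A^-7 - 3A^-3 + 4A - 2A^5 + 2A^9 - A^13; 11 crossings at w = +1): V = t^(-5/2) - 2t^(-3/2) + 2t^(-1/2) - 4t^(1/2) + 3t^(3/2) - 3t^(5/2) + 2t^(7/2) - t^(9/2)
key observation: 2 classes among 3 diagrams; unequal V(t) rules out equality


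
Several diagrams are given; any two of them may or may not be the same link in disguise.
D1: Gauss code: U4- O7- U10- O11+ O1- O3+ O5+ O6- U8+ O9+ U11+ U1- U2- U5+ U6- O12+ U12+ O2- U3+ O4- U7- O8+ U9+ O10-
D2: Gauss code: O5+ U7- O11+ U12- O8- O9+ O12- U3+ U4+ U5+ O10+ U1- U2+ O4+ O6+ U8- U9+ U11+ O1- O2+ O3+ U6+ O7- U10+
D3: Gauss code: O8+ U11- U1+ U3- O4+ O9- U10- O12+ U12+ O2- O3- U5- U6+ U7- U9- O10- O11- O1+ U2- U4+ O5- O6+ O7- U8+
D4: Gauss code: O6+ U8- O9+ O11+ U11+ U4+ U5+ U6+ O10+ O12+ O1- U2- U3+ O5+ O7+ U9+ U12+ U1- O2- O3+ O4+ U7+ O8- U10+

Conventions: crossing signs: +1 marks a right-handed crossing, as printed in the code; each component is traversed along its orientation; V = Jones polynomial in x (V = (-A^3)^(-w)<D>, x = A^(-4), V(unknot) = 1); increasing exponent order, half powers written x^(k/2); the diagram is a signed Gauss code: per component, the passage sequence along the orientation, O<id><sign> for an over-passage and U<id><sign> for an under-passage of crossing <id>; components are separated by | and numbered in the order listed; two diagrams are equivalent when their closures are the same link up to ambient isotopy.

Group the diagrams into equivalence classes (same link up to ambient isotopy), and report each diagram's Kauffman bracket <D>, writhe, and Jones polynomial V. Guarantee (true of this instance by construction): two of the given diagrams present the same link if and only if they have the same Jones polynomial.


equivalence classes: {D1} | {D2, D4} | {D3}
D1 (bracket -A^-12 + 2A^-8 - 2A^-4 + 3 - 2A^4 + 2A^8 - A^12; 12 crossings at w = 0): V = -x^-3 + 2x^-2 - 2x^-1 + 3 - 2x + 2x^2 - x^3
V(D2) = x - x^2 + 2x^3 - x^4 + x^5 - x^6  (w +4, c 12, <D> = -A^-12 + A^-8 - A^-4 + 2 - A^4 + A^8)
D3 (bracket A^-2 - A^2 + 2A^6 - A^10 + A^14 - A^18; 12 crossings at w = -2): V = -x^-6 + x^-5 - x^-4 + 2x^-3 - x^-2 + x^-1
V(D4) = x - x^2 + 2x^3 - x^4 + x^5 - x^6  (w +6, c 12, <D> = -A^-6 + A^-2 - A^2 + 2A^6 - A^10 + A^14)
key observation: V(x) takes 3 values over 4 diagrams, fixing the grouping


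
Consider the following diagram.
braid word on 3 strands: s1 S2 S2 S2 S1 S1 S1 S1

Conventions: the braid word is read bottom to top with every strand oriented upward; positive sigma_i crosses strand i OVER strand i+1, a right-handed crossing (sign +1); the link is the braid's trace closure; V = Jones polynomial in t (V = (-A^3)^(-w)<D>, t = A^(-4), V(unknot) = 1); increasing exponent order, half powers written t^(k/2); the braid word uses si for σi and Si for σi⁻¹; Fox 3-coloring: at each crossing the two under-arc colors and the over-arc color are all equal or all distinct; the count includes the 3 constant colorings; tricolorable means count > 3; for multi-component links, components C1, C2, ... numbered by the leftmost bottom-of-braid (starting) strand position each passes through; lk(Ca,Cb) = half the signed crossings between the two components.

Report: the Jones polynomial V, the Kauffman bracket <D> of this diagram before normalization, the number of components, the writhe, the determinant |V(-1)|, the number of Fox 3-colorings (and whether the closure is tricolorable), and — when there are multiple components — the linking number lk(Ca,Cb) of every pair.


V(t) = t^-8 - 2t^-7 + t^-6 - 2t^-5 + 2t^-4 + t^-2
bracket: A^-10 + 2A^-2 - 2A^2 + A^6 - 2A^10 + A^14, w = -6
1 component, writhe -6, over 8 crossings
det 9, colorings 27 of 3^8 — tricolorable
observation: w = -6 (over 8 crossings) is diagram-only; (-A^3)^(6) removes it from V


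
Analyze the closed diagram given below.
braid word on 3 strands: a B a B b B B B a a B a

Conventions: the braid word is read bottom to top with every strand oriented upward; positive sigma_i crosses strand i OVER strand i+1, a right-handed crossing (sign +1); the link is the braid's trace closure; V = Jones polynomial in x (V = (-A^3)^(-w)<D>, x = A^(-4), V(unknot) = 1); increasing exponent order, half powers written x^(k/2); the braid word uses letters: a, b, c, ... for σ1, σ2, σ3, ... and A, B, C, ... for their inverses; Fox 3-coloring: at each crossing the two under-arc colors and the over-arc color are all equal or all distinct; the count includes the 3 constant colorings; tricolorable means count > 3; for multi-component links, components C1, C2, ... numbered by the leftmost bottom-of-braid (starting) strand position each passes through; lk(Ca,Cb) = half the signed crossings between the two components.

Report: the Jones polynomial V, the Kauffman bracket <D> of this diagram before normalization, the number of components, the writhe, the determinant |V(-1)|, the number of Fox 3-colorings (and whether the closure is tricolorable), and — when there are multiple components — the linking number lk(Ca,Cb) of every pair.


V = -x^-5 + 3x^-4 - 6x^-3 + 9x^-2 - 11x^-1 + 13 - 11x + 9x^2 - 6x^3 + 3x^4 - x^5
<D> = -A^-20 + 3A^-16 - 6A^-12 + 9A^-8 - 11A^-4 + 13 - 11A^4 + 9A^8 - 6A^12 + 3A^16 - A^20 (w = 0)
1 component over 12 crossings, w = 0
3 Fox colorings among 3^12, |V(-1)| = 73: not tricolorable
why: w = 0 shifts under R1 moves; the (-A^3)^(0) factor cancels that in V
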